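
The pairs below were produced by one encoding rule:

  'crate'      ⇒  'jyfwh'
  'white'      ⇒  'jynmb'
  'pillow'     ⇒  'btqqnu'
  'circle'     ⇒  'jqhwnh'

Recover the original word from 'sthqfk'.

Read the word backwards and shift each letter +5.
Reversing it on sthqfk: shift back: s−5=n, t−5=o, h−5=c, q−5=l, f−5=a, k−5=f → noclaf; then reverse → falcon.

falcon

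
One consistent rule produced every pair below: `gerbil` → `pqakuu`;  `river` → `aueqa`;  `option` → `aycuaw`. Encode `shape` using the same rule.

bqmyq

The rule splits by letter class: vowels +12, consonants +9.
For shape: s(cons)+9=b, h(cons)+9=q, a(vowel)+12=m, p(cons)+9=y, e(vowel)+12=q.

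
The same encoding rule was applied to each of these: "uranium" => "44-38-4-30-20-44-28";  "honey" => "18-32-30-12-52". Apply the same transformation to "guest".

16-44-12-40-42

u(#21)→44 and r(#18)→38: differences scale by 2, so n = 2·pos + 2. With a=1..z=26, the number is 2·pos + 2.
For guest: g=7→16, u=21→44, e=5→12, s=19→40, t=20→42.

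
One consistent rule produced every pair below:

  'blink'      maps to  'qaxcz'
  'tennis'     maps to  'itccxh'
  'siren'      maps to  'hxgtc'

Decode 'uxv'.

fig

Compare letters: b→q is +15, l→a is +15, i→x is +15 — a constant shift. Each letter is shifted forward by 15 in the alphabet (a Caesar shift of +15).
Undoing it on uxv: u−15=f, x−15=i, v−15=g.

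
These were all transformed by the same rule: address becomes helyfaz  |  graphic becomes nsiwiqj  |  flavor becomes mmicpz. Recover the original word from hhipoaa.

The shifts repeat in a cycle of length 3: positions 0,1,… shift by +7, +1, +8, then the pattern repeats.
Decoding hhipoaa: h−7=a, h−1=g, i−8=a, p−7=i, o−1=n, a−8=s, a−7=t.

against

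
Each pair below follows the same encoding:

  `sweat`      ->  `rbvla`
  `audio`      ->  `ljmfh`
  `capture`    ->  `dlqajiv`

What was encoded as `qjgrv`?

pulse

s(18)→r(17) and w(22)→b(1) fit y≡9x+11 (mod 26); the inverse of 9 mod 26 is 3. Treating letters as 0–25, the rule is x ↦ 9x + 11 (mod 26).
Decoding qjgrv: q(16)→3·(16−11)≡15=p; j(9)→3·(9−11)≡20=u; g(6)→3·(6−11)≡11=l; r(17)→3·(17−11)≡18=s; v(21)→3·(21−11)≡4=e (all mod 26).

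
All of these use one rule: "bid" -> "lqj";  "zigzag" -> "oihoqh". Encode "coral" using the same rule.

tizwk

The output letters match the input read backwards, each shifted +8: bid reversed is dib. Read the word backwards and shift each letter +8.
Applying it to coral: reverse → laroc; then shift: l+8=t, a+8=i, r+8=z, o+8=w, c+8=k.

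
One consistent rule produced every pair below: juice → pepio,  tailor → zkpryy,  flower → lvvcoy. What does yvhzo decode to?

The shifts repeat in a cycle of length 3: positions 0,1,… shift by +6, +10, +7, then the pattern repeats.
Decoding yvhzo: y−6=s, v−10=l, h−7=a, z−6=t, o−10=e.

slate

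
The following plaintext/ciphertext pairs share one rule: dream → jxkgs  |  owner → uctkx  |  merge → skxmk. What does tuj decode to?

Compare letters: d→j is +6, r→x is +6, e→k is +6 — a constant shift. It's a constant shift of +6 (ROT6).
Undoing it on tuj: t−6=n, u−6=o, j−6=d.

nod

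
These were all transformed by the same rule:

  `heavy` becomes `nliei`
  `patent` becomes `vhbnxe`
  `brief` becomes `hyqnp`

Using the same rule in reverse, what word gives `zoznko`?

In heavy: h→n is +6, e→l is +7, a→i is +8, v→e is +9 — the shift increases by 1 each position. Each letter shifts forward by (position + 6), i.e. 6, 7, 8, … — the shift grows by one for each successive letter.
Decoding zoznko: z−6=t, o−7=h, z−8=r, n−9=e, k−10=a, o−11=d.

thread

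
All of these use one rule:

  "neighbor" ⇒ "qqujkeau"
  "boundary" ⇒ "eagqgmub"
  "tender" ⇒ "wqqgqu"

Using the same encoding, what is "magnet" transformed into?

Vowels shift forward by 12 and consonants shift forward by 3.
Applying it to magnet: m(cons)+3=p, a(vowel)+12=m, g(cons)+3=j, n(cons)+3=q, e(vowel)+12=q, t(cons)+3=w.

pmjqqw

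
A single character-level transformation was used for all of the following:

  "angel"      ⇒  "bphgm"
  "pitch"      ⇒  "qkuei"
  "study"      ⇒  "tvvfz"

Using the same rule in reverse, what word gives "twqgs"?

super

Shifts by position in angel: pos 0: a→b (+1), pos 1: n→p (+2), pos 2: g→h (+1), pos 3: e→g (+2) — repeating every 2. A repeating key of period 2 is used — shifts +1, +2 over and over.
Decoding twqgs: t−1=s, w−2=u, q−1=p, g−2=e, s−1=r.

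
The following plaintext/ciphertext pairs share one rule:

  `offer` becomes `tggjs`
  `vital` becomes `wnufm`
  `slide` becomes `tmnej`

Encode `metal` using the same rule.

Two shifts are in play — +5 for a/e/i/o/u, +1 for every other letter.
For metal: m(cons)+1=n, e(vowel)+5=j, t(cons)+1=u, a(vowel)+5=f, l(cons)+1=m.

njufm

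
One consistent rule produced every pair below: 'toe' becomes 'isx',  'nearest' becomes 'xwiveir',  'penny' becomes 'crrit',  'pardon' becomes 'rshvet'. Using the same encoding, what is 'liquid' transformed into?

hmyump

The output letters match the input read backwards, each shifted +4: toe reversed is eot. Read the word backwards and shift each letter +4.
For liquid: reverse → diuqil; then shift: d+4=h, i+4=m, u+4=y, q+4=u, i+4=m, l+4=p.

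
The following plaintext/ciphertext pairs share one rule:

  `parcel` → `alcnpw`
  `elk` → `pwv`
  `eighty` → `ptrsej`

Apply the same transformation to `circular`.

This is a Caesar cipher with shift 11.
Applying it to circular: c+11=n, i+11=t, r+11=c, c+11=n, u+11=f, l+11=w, a+11=l, r+11=c.

ntcnfwlc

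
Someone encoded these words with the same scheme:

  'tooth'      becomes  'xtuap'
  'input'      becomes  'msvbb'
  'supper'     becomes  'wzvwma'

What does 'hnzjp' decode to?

In tooth: t→x is +4, o→t is +5, o→u is +6, t→a is +7 — the shift increases by 1 each position. The shift increases by 1 at each position, starting from +4: 4, 5, 6, ….
Reversing it on hnzjp: h−4=d, n−5=i, z−6=t, j−7=c, p−8=h.

ditch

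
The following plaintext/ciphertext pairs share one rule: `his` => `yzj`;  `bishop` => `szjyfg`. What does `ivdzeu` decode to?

Compare letters: h→y is +17, i→z is +17, s→j is +17 — a constant shift. Each letter is shifted forward by 17 in the alphabet (a Caesar shift of +17).
Reversing it on ivdzeu: i−17=r, v−17=e, d−17=m, z−17=i, e−17=n, u−17=d.

remind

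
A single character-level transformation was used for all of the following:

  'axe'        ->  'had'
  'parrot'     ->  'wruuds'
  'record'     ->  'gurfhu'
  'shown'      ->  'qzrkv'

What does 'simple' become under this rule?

hosplv

The output letters match the input read backwards, each shifted +3: axe reversed is exa. Read the word backwards and shift each letter +3.
For simple: reverse → elpmis; then shift: e+3=h, l+3=o, p+3=s, m+3=p, i+3=l, s+3=v.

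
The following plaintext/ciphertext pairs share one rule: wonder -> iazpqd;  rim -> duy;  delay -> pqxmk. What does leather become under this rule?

xqmftqd

Compare letters: w→i is +12, o→a is +12, n→z is +12 — a constant shift. Each letter is shifted forward by 12 in the alphabet (a Caesar shift of +12).
On leather: l+12=x, e+12=q, a+12=m, t+12=f, h+12=t, e+12=q, r+12=d.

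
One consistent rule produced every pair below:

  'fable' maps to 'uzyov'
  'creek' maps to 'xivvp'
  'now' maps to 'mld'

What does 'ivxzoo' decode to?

recall

Each pair mirrors across the alphabet (f↔u, a↔z, b↔y): positions sum to 25. Letters are reflected about the middle of the alphabet (position → 25−position): Atbash.
Undoing it on ivxzoo: i↔r, v↔e, x↔c, z↔a, o↔l, o↔l.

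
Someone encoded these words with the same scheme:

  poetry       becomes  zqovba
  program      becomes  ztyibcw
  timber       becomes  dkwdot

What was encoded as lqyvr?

Shifts by position in poetry: pos 0: p→z (+10), pos 1: o→q (+2), pos 2: e→o (+10), pos 3: t→v (+2) — repeating every 2. The shifts repeat in a cycle of length 2: positions 0,1,… shift by +10, +2, then the pattern repeats.
Undoing it on lqyvr: l−10=b, q−2=o, y−10=o, v−2=t, r−10=h.

booth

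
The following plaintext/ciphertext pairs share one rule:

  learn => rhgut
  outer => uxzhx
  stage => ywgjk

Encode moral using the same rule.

A repeating key of period 2 is used — shifts +6, +3 over and over.
Applying it to moral: m+6=s, o+3=r, r+6=x, a+3=d, l+6=r.

srxdr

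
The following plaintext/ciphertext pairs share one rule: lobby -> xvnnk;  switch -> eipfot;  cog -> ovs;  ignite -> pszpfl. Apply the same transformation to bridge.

ndppsl

The shift depends on letter class: consonant l→x is +12, but vowel o→v is +7. Two shifts are in play — +7 for a/e/i/o/u, +12 for every other letter.
Applying it to bridge: b(cons)+12=n, r(cons)+12=d, i(vowel)+7=p, d(cons)+12=p, g(cons)+12=s, e(vowel)+7=l.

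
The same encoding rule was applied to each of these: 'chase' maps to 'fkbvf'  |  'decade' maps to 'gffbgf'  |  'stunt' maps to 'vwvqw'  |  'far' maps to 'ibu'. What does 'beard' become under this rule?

efbug

The shift depends on letter class: consonant c→f is +3, but vowel a→b is +1. Vowels shift forward by 1 and consonants shift forward by 3.
Applying it to beard: b(cons)+3=e, e(vowel)+1=f, a(vowel)+1=b, r(cons)+3=u, d(cons)+3=g.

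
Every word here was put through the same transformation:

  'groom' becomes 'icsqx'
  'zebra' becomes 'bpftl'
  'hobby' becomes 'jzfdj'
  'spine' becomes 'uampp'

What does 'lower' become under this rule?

nzagc

It's a Vigenère-style cipher with numeric key [2,11,4]: position i shifts by key[i mod 3].
Applying it to lower: l+2=n, o+11=z, w+4=a, e+2=g, r+11=c.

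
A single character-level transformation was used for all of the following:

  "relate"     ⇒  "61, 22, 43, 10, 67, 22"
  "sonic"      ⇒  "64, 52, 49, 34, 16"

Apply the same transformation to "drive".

19, 61, 34, 73, 22

r(#18)→61 and e(#5)→22: differences scale by 3, so n = 3·pos + 7. The formula is n = 3×(alphabet index, a=1) + 7.
For drive: d=4→19, r=18→61, i=9→34, v=22→73, e=5→22.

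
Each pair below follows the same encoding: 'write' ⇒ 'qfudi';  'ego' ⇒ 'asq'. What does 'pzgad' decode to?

round

The output letters match the input read backwards, each shifted +12: write reversed is etirw. The word is reversed, then every letter is shifted forward by 12.
Undoing it on pzgad: shift back: p−12=d, z−12=n, g−12=u, a−12=o, d−12=r → dnuor; then reverse → round.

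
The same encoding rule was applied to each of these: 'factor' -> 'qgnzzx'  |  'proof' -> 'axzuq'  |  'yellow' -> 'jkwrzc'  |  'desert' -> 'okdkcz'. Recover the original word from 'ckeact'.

return

Shifts by position in factor: pos 0: f→q (+11), pos 1: a→g (+6), pos 2: c→n (+11), pos 3: t→z (+6) — repeating every 2. The shifts repeat in a cycle of length 2: positions 0,1,… shift by +11, +6, then the pattern repeats.
Reversing it on ckeact: c−11=r, k−6=e, e−11=t, a−6=u, c−11=r, t−6=n.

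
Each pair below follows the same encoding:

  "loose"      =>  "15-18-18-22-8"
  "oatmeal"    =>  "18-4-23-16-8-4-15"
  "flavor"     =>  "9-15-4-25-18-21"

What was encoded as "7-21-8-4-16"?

l is letter #12 and maps to 15: an offset of 3. Each letter is replaced by its alphabet position (a=1..z=26) + 3.
Undoing it on 7-21-8-4-16: 7→(7−3)÷1=4=d, 21→(21−3)÷1=18=r, 8→(8−3)÷1=5=e, 4→(4−3)÷1=1=a, 16→(16−3)÷1=13=m.

dream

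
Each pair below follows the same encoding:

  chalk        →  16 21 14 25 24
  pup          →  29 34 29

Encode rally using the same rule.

31 14 25 25 38

c is letter #3 and maps to 16: an offset of 13. The number is (letter's place in the alphabet, a=1) + 13.
Applying it to rally: r=18→31, a=1→14, l=12→25, l=12→25, y=25→38.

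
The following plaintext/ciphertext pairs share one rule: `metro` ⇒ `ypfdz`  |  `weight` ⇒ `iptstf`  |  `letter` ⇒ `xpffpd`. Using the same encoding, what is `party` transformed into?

bldfk

The shift depends on letter class: consonant m→y is +12, but vowel e→p is +11. Two shifts are in play — +11 for a/e/i/o/u, +12 for every other letter.
On party: p(cons)+12=b, a(vowel)+11=l, r(cons)+12=d, t(cons)+12=f, y(cons)+12=k.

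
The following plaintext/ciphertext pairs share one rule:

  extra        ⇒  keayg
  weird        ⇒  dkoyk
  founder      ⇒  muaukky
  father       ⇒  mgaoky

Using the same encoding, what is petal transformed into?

The rule splits by letter class: vowels +6, consonants +7.
Applying it to petal: p(cons)+7=w, e(vowel)+6=k, t(cons)+7=a, a(vowel)+6=g, l(cons)+7=s.

wkags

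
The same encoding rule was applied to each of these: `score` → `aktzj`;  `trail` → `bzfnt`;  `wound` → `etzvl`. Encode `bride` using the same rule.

The shift depends on letter class: consonant s→a is +8, but vowel o→t is +5. Two shifts are in play — +5 for a/e/i/o/u, +8 for every other letter.
For bride: b(cons)+8=j, r(cons)+8=z, i(vowel)+5=n, d(cons)+8=l, e(vowel)+5=j.

jznlj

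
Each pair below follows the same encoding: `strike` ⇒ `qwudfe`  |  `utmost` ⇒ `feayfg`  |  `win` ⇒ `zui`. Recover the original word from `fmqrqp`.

The output letters match the input read backwards, each shifted +12: strike reversed is ekirts. Two steps: reverse the string, then apply a Caesar shift of +12.
Undoing it on fmqrqp: shift back: f−12=t, m−12=a, q−12=e, r−12=f, q−12=e, p−12=d → taefed; then reverse → defeat.

defeat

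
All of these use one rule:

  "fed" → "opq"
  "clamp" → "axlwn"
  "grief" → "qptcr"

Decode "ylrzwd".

slogan

The output letters match the input read backwards, each shifted +11: fed reversed is def. Read the word backwards and shift each letter +11.
Reversing it on ylrzwd: shift back: y−11=n, l−11=a, r−11=g, z−11=o, w−11=l, d−11=s → nagols; then reverse → slogan.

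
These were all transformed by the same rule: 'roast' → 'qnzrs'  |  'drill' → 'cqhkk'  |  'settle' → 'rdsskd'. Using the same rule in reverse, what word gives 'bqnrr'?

cross

Compare letters: r→q is +25, o→n is +25, a→z is +25 — a constant shift. It's a constant shift of +25 (ROT25).
Decoding bqnrr: b−25=c, q−25=r, n−25=o, r−25=s, r−25=s.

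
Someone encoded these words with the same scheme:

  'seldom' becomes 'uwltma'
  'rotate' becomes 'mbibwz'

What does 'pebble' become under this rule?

mtjjmx

The output letters match the input read backwards, each shifted +8: seldom reversed is modles. Two steps: reverse the string, then apply a Caesar shift of +8.
For pebble: reverse → elbbep; then shift: e+8=m, l+8=t, b+8=j, b+8=j, e+8=m, p+8=x.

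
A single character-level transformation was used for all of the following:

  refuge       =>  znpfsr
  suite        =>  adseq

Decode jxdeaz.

Each letter shifts forward by (position + 8), i.e. 8, 9, 10, … — the shift grows by one for each successive letter.
Undoing it on jxdeaz: j−8=b, x−9=o, d−10=t, e−11=t, a−12=o, z−13=m.

bottom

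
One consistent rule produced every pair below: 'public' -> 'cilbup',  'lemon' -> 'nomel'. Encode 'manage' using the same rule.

eganam

The output letters match the input read backwards: public reversed is cilbup. The word is simply reversed.
Applying it to manage: reverse → eganam.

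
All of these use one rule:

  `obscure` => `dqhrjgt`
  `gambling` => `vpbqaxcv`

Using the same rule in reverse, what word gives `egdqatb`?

problem

Compare letters: o→d is +15, b→q is +15, s→h is +15 — a constant shift. This is a Caesar cipher with shift 15.
Undoing it on egdqatb: e−15=p, g−15=r, d−15=o, q−15=b, a−15=l, t−15=e, b−15=m.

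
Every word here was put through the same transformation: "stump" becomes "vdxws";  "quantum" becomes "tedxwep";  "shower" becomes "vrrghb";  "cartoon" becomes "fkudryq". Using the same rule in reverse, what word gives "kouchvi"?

Shifts by position in stump: pos 0: s→v (+3), pos 1: t→d (+10), pos 2: u→x (+3), pos 3: m→w (+10) — repeating every 2. The shifts repeat in a cycle of length 2: positions 0,1,… shift by +3, +10, then the pattern repeats.
Decoding kouchvi: k−3=h, o−10=e, u−3=r, c−10=s, h−3=e, v−10=l, i−3=f.

herself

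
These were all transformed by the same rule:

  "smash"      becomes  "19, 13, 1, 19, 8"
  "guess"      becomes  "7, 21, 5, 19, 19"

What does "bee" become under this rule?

2, 5, 5

Letters become their 1-indexed alphabet positions: a=1 … z=26.
For bee: b=2→2, e=5→5, e=5→5.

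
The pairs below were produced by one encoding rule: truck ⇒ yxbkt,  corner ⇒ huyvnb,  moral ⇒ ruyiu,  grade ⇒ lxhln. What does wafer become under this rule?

In truck: t→y is +5, r→x is +6, u→b is +7, c→k is +8 — the shift increases by 1 each position. The shift increases by 1 at each position, starting from +5: 5, 6, 7, ….
Applying it to wafer: w+5=b, a+6=g, f+7=m, e+8=m, r+9=a.

bgmma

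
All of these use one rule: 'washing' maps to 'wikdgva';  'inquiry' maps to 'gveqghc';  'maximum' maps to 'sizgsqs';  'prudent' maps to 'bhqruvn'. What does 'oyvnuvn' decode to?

content

w(22)→w(22) and a(0)→i(8) fit y≡3x+8 (mod 26); the inverse of 3 mod 26 is 9. Treating letters as 0–25, the rule is x ↦ 3x + 8 (mod 26).
Undoing it on oyvnuvn: o(14)→9·(14−8)≡2=c; y(24)→9·(24−8)≡14=o; v(21)→9·(21−8)≡13=n; n(13)→9·(13−8)≡19=t; u(20)→9·(20−8)≡4=e; v(21)→9·(21−8)≡13=n; n(13)→9·(13−8)≡19=t (all mod 26).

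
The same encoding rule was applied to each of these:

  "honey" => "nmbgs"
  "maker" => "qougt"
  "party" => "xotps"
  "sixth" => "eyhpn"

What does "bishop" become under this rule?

zyenmx

h(7)→n(13) and o(14)→m(12) fit y≡11x+14 (mod 26); the inverse of 11 mod 26 is 19. Each letter's alphabet position (a=0..z=25) is mapped through 11·x+14 mod 26 — an affine cipher.
Applying it to bishop: b(1)→11·1+14≡25=z; i(8)→11·8+14≡24=y; s(18)→11·18+14≡4=e; h(7)→11·7+14≡13=n; o(14)→11·14+14≡12=m; p(15)→11·15+14≡23=x (all mod 26).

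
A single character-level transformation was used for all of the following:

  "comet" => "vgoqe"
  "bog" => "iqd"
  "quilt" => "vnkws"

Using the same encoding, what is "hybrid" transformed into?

fktdaj

The output letters match the input read backwards, each shifted +2: comet reversed is temoc. Two steps: reverse the string, then apply a Caesar shift of +2.
For hybrid: reverse → dirbyh; then shift: d+2=f, i+2=k, r+2=t, b+2=d, y+2=a, h+2=j.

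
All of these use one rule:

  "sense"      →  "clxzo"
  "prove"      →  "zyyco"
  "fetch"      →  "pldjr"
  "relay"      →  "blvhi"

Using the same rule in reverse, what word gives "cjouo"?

scene

It's a Vigenère-style cipher with numeric key [10,7]: position i shifts by key[i mod 2].
Decoding cjouo: c−10=s, j−7=c, o−10=e, u−7=n, o−10=e.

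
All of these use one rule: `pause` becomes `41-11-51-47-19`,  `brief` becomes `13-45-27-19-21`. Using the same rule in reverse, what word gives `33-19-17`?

led

p(#16)→41 and a(#1)→11: differences scale by 2, so n = 2·pos + 9. Each letter becomes 2×(its alphabet position, a=1..z=26) + 9.
Reversing it on 33-19-17: 33→(33−9)÷2=12=l, 19→(19−9)÷2=5=e, 17→(17−9)÷2=4=d.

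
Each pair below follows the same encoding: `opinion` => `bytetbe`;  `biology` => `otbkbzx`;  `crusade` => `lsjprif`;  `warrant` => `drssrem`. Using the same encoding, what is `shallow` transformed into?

pwrkkbd

o(14)→b(1) and p(15)→y(24) fit y≡23x+17 (mod 26); the inverse of 23 mod 26 is 17. Treating letters as 0–25, the rule is x ↦ 23x + 17 (mod 26).
For shallow: s(18)→23·18+17≡15=p; h(7)→23·7+17≡22=w; a(0)→23·0+17≡17=r; l(11)→23·11+17≡10=k; l(11)→23·11+17≡10=k; o(14)→23·14+17≡1=b; w(22)→23·22+17≡3=d (all mod 26).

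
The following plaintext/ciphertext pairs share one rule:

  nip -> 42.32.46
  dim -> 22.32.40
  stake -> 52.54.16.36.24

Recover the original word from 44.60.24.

owe

With a=1..z=26, the number is 2·pos + 14.
Undoing it on 44.60.24: 44→(44−14)÷2=15=o, 60→(60−14)÷2=23=w, 24→(24−14)÷2=5=e.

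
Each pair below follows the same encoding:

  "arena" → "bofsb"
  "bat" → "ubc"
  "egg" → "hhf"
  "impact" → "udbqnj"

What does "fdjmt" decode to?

slice

The output letters match the input read backwards, each shifted +1: arena reversed is anera. The word is reversed, then every letter is shifted forward by 1.
Undoing it on fdjmt: shift back: f−1=e, d−1=c, j−1=i, m−1=l, t−1=s → ecils; then reverse → slice.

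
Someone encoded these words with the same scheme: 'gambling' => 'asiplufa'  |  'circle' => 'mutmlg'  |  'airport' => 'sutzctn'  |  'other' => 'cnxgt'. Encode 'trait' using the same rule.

g(6)→a(0) and a(0)→s(18) fit y≡23x+18 (mod 26); the inverse of 23 mod 26 is 17. Treating letters as 0–25, the rule is x ↦ 23x + 18 (mod 26).
For trait: t(19)→23·19+18≡13=n; r(17)→23·17+18≡19=t; a(0)→23·0+18≡18=s; i(8)→23·8+18≡20=u; t(19)→23·19+18≡13=n (all mod 26).

ntsun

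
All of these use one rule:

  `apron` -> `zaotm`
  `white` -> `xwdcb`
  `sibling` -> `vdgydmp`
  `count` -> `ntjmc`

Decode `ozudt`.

radio

a(0)→z(25) and p(15)→a(0) fit y≡7x+25 (mod 26); the inverse of 7 mod 26 is 15. Treating letters as 0–25, the rule is x ↦ 7x + 25 (mod 26).
Decoding ozudt: o(14)→15·(14−25)≡17=r; z(25)→15·(25−25)≡0=a; u(20)→15·(20−25)≡3=d; d(3)→15·(3−25)≡8=i; t(19)→15·(19−25)≡14=o (all mod 26).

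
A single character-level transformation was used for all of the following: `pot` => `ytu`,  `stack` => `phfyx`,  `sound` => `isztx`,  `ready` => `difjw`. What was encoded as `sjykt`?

often

The output letters match the input read backwards, each shifted +5: pot reversed is top. The word is reversed, then every letter is shifted forward by 5.
Undoing it on sjykt: shift back: s−5=n, j−5=e, y−5=t, k−5=f, t−5=o → netfo; then reverse → often.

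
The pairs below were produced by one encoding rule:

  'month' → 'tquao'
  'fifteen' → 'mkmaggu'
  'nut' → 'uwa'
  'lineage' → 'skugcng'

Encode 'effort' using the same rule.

gmmqya

The shift depends on letter class: consonant m→t is +7, but vowel o→q is +2. The rule splits by letter class: vowels +2, consonants +7.
Applying it to effort: e(vowel)+2=g, f(cons)+7=m, f(cons)+7=m, o(vowel)+2=q, r(cons)+7=y, t(cons)+7=a.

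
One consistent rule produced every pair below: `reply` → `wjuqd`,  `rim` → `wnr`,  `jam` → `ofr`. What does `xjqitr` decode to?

seldom

It's a constant shift of +5 (ROT5).
Reversing it on xjqitr: x−5=s, j−5=e, q−5=l, i−5=d, t−5=o, r−5=m.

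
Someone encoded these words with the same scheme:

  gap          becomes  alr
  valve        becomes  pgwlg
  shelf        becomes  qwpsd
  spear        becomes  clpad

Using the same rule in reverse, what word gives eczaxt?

The output letters match the input read backwards, each shifted +11: gap reversed is pag. Read the word backwards and shift each letter +11.
Reversing it on eczaxt: shift back: e−11=t, c−11=r, z−11=o, a−11=p, x−11=m, t−11=i → tropmi; then reverse → import.

import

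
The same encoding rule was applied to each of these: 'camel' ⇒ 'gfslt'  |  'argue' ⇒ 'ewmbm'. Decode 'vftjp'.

ranch

In camel: c→g is +4, a→f is +5, m→s is +6, e→l is +7 — the shift increases by 1 each position. The shift increases by 1 at each position, starting from +4: 4, 5, 6, ….
Decoding vftjp: v−4=r, f−5=a, t−6=n, j−7=c, p−8=h.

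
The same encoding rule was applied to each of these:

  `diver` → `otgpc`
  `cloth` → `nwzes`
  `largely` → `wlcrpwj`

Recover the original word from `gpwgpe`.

velvet

Compare letters: d→o is +11, i→t is +11, v→g is +11 — a constant shift. This is a Caesar cipher with shift 11.
Undoing it on gpwgpe: g−11=v, p−11=e, w−11=l, g−11=v, p−11=e, e−11=t.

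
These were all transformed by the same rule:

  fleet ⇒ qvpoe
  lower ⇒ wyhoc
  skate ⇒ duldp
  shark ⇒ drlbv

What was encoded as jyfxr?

It's a Vigenère-style cipher with numeric key [11,10]: position i shifts by key[i mod 2].
Undoing it on jyfxr: j−11=y, y−10=o, f−11=u, x−10=n, r−11=g.

young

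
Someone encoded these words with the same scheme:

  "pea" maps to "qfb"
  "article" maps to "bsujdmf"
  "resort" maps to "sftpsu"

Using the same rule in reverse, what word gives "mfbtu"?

It's a constant shift of +1 (ROT1).
Undoing it on mfbtu: m−1=l, f−1=e, b−1=a, t−1=s, u−1=t.

least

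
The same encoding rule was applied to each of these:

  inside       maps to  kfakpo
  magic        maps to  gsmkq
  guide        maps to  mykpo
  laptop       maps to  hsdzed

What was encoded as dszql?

patch

i(8)→k(10) and n(13)→f(5) fit y≡25x+18 (mod 26); the inverse of 25 mod 26 is 25. This is an affine cipher: with a=0,…,z=25, each position x becomes (25x+18) mod 26.
Decoding dszql: d(3)→25·(3−18)≡15=p; s(18)→25·(18−18)≡0=a; z(25)→25·(25−18)≡19=t; q(16)→25·(16−18)≡2=c; l(11)→25·(11−18)≡7=h (all mod 26).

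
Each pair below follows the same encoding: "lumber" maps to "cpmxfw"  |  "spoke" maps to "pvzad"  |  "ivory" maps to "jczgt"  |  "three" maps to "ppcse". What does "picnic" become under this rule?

ntynta

The word is reversed, then every letter is shifted forward by 11.
On picnic: reverse → cincip; then shift: c+11=n, i+11=t, n+11=y, c+11=n, i+11=t, p+11=a.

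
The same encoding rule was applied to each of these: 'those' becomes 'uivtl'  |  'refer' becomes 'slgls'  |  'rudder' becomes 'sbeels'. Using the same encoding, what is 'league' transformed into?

mlhhbl

Vowels shift forward by 7 and consonants shift forward by 1.
On league: l(cons)+1=m, e(vowel)+7=l, a(vowel)+7=h, g(cons)+1=h, u(vowel)+7=b, e(vowel)+7=l.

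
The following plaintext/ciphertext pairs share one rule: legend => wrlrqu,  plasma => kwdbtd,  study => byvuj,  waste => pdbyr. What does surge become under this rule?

This is an affine cipher: with a=0,…,z=25, each position x becomes (23x+3) mod 26.
On surge: s(18)→23·18+3≡1=b; u(20)→23·20+3≡21=v; r(17)→23·17+3≡4=e; g(6)→23·6+3≡11=l; e(4)→23·4+3≡17=r (all mod 26).

bvelr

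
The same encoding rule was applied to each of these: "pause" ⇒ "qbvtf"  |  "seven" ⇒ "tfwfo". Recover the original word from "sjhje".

rigid

Compare letters: p→q is +1, a→b is +1, u→v is +1 — a constant shift. Every letter moves 1 place later in the alphabet, wrapping around z→a.
Decoding sjhje: s−1=r, j−1=i, h−1=g, j−1=i, e−1=d.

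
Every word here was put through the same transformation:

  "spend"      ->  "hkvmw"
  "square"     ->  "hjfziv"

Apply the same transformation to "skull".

hpfoo

Each pair mirrors across the alphabet (s↔h, p↔k, e↔v): positions sum to 25. Letters are reflected about the middle of the alphabet (position → 25−position): Atbash.
For skull: s↔h, k↔p, u↔f, l↔o, l↔o.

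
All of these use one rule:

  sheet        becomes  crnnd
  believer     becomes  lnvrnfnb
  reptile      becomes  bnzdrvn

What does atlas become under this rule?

jdvjc

The shift depends on letter class: consonant s→c is +10, but vowel e→n is +9. Vowels shift forward by 9 and consonants shift forward by 10.
Applying it to atlas: a(vowel)+9=j, t(cons)+10=d, l(cons)+10=v, a(vowel)+9=j, s(cons)+10=c.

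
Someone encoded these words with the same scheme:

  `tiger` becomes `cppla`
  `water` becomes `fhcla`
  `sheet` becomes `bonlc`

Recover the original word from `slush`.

Shifts by position in tiger: pos 0: t→c (+9), pos 1: i→p (+7), pos 2: g→p (+9), pos 3: e→l (+7) — repeating every 2. The shifts repeat in a cycle of length 2: positions 0,1,… shift by +9, +7, then the pattern repeats.
Reversing it on slush: s−9=j, l−7=e, u−9=l, s−7=l, h−9=y.

jelly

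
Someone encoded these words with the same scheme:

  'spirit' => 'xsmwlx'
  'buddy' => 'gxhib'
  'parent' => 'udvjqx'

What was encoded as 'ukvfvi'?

phrase

Shifts by position in spirit: pos 0: s→x (+5), pos 1: p→s (+3), pos 2: i→m (+4), pos 3: r→w (+5), pos 4: i→l (+3), pos 5: t→x (+4) — repeating every 3. The shifts repeat in a cycle of length 3: positions 0,1,… shift by +5, +3, +4, then the pattern repeats.
Reversing it on ukvfvi: u−5=p, k−3=h, v−4=r, f−5=a, v−3=s, i−4=e.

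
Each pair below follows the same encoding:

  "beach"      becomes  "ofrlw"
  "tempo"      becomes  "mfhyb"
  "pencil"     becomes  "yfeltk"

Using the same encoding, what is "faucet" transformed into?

b(1)→o(14) and e(4)→f(5) fit y≡23x+17 (mod 26); the inverse of 23 mod 26 is 17. Each letter's alphabet position (a=0..z=25) is mapped through 23·x+17 mod 26 — an affine cipher.
Applying it to faucet: f(5)→23·5+17≡2=c; a(0)→23·0+17≡17=r; u(20)→23·20+17≡9=j; c(2)→23·2+17≡11=l; e(4)→23·4+17≡5=f; t(19)→23·19+17≡12=m (all mod 26).

crjlfm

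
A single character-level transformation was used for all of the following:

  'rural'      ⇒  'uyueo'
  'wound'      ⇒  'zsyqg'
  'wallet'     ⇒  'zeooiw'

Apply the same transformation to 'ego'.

ijs

The shift depends on letter class: consonant r→u is +3, but vowel u→y is +4. Two shifts are in play — +4 for a/e/i/o/u, +3 for every other letter.
On ego: e(vowel)+4=i, g(cons)+3=j, o(vowel)+4=s.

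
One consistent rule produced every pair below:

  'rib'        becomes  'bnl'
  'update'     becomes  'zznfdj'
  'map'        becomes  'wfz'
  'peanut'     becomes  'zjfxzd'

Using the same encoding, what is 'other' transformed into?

tdrjb

Vowels shift forward by 5 and consonants shift forward by 10.
Applying it to other: o(vowel)+5=t, t(cons)+10=d, h(cons)+10=r, e(vowel)+5=j, r(cons)+10=b.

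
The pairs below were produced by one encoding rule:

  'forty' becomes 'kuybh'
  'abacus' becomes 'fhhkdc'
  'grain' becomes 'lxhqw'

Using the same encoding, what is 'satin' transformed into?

In forty: f→k is +5, o→u is +6, r→y is +7, t→b is +8 — the shift increases by 1 each position. Letter i (0-indexed) is shifted by i+5, so successive shifts are 5, 6, 7, ….
Applying it to satin: s+5=x, a+6=g, t+7=a, i+8=q, n+9=w.

xgaqw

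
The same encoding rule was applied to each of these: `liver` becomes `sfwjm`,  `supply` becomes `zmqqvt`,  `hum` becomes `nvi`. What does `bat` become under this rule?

ubc

The word is reversed, then every letter is shifted forward by 1.
Applying it to bat: reverse → tab; then shift: t+1=u, a+1=b, b+1=c.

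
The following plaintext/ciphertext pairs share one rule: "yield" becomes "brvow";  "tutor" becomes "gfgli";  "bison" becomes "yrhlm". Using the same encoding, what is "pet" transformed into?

Each pair mirrors across the alphabet (y↔b, i↔r, e↔v): positions sum to 25. This is the alphabet-reversal cipher (Atbash): a becomes z, b becomes y, etc.
For pet: p↔k, e↔v, t↔g.

kvg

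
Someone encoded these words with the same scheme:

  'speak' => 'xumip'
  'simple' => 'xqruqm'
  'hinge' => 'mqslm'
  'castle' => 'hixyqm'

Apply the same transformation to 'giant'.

The shift depends on letter class: consonant s→x is +5, but vowel e→m is +8. Two shifts are in play — +8 for a/e/i/o/u, +5 for every other letter.
For giant: g(cons)+5=l, i(vowel)+8=q, a(vowel)+8=i, n(cons)+5=s, t(cons)+5=y.

lqisy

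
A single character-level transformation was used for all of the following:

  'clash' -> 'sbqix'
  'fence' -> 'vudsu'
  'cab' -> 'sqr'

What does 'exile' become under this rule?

unybu

Each letter is shifted forward by 16 in the alphabet (a Caesar shift of +16).
For exile: e+16=u, x+16=n, i+16=y, l+16=b, e+16=u.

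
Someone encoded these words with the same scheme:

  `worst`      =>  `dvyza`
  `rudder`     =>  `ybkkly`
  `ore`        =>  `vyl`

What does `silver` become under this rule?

Compare letters: w→d is +7, o→v is +7, r→y is +7 — a constant shift. Each letter is shifted forward by 7 in the alphabet (a Caesar shift of +7).
Applying it to silver: s+7=z, i+7=p, l+7=s, v+7=c, e+7=l, r+7=y.

zpscly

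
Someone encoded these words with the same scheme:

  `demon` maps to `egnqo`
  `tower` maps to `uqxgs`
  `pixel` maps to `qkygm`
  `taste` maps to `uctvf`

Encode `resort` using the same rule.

sgtqsv

Shifts by position in demon: pos 0: d→e (+1), pos 1: e→g (+2), pos 2: m→n (+1), pos 3: o→q (+2) — repeating every 2. A repeating key of period 2 is used — shifts +1, +2 over and over.
For resort: r+1=s, e+2=g, s+1=t, o+2=q, r+1=s, t+2=v.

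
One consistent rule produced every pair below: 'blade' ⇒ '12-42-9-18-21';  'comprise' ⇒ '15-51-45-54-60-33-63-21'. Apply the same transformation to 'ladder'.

b(#2)→12 and l(#12)→42: differences scale by 3, so n = 3·pos + 6. Each letter becomes 3×(its alphabet position, a=1..z=26) + 6.
Applying it to ladder: l=12→42, a=1→9, d=4→18, d=4→18, e=5→21, r=18→60.

42-9-18-18-21-60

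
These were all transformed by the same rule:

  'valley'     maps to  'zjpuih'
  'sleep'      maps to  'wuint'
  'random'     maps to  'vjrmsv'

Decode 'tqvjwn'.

phrase

The shifts repeat in a cycle of length 2: positions 0,1,… shift by +4, +9, then the pattern repeats.
Decoding tqvjwn: t−4=p, q−9=h, v−4=r, j−9=a, w−4=s, n−9=e.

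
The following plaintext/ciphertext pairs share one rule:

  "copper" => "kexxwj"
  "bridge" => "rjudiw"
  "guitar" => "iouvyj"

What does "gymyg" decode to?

c(2)→k(10) and o(14)→e(4) fit y≡19x+24 (mod 26); the inverse of 19 mod 26 is 11. This is an affine cipher: with a=0,…,z=25, each position x becomes (19x+24) mod 26.
Decoding gymyg: g(6)→11·(6−24)≡10=k; y(24)→11·(24−24)≡0=a; m(12)→11·(12−24)≡24=y; y(24)→11·(24−24)≡0=a; g(6)→11·(6−24)≡10=k (all mod 26).

kayak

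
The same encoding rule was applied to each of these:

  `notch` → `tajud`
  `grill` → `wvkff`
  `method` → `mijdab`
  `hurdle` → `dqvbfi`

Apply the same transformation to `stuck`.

cjquy

n(13)→t(19) and o(14)→a(0) fit y≡7x+6 (mod 26); the inverse of 7 mod 26 is 15. Each letter's alphabet position (a=0..z=25) is mapped through 7·x+6 mod 26 — an affine cipher.
For stuck: s(18)→7·18+6≡2=c; t(19)→7·19+6≡9=j; u(20)→7·20+6≡16=q; c(2)→7·2+6≡20=u; k(10)→7·10+6≡24=y (all mod 26).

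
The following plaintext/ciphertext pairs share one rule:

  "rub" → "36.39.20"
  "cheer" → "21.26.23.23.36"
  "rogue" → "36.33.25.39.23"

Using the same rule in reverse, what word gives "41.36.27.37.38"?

Letters become their 1-based position plus 18 (so a→19, b→20, …).
Decoding 41.36.27.37.38: 41→(41−18)÷1=23=w, 36→(36−18)÷1=18=r, 27→(27−18)÷1=9=i, 37→(37−18)÷1=19=s, 38→(38−18)÷1=20=t.

wrist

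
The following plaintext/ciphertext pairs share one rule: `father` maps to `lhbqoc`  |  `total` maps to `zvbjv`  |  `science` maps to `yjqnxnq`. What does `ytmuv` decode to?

smell

In father: f→l is +6, a→h is +7, t→b is +8, h→q is +9 — the shift increases by 1 each position. Each letter shifts forward by (position + 6), i.e. 6, 7, 8, … — the shift grows by one for each successive letter.
Decoding ytmuv: y−6=s, t−7=m, m−8=e, u−9=l, v−10=l.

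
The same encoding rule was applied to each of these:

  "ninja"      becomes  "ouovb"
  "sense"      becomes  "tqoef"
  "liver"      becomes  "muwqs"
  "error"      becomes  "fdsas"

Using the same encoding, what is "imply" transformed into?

Shifts by position in ninja: pos 0: n→o (+1), pos 1: i→u (+12), pos 2: n→o (+1), pos 3: j→v (+12) — repeating every 2. A repeating key of period 2 is used — shifts +1, +12 over and over.
Applying it to imply: i+1=j, m+12=y, p+1=q, l+12=x, y+1=z.

jyqxz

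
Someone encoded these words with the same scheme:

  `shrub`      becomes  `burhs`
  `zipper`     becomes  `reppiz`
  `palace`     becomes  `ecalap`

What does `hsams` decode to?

smash

It's just the letters in reverse order.
Reversing it on hsams: then reverse → smash.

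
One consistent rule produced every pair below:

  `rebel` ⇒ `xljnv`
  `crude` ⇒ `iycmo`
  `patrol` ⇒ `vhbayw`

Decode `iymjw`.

In rebel: r→x is +6, e→l is +7, b→j is +8, e→n is +9 — the shift increases by 1 each position. Each letter shifts forward by (position + 6), i.e. 6, 7, 8, … — the shift grows by one for each successive letter.
Decoding iymjw: i−6=c, y−7=r, m−8=e, j−9=a, w−10=m.

cream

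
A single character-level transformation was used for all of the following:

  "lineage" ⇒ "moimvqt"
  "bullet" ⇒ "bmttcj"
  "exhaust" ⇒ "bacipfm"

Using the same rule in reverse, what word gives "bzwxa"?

sport

The output letters match the input read backwards, each shifted +8: lineage reversed is egaenil. The word is reversed, then every letter is shifted forward by 8.
Decoding bzwxa: shift back: b−8=t, z−8=r, w−8=o, x−8=p, a−8=s → trops; then reverse → sport.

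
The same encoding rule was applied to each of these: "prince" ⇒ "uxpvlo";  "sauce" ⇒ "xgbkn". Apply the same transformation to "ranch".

wgukq

In prince: p→u is +5, r→x is +6, i→p is +7, n→v is +8 — the shift increases by 1 each position. Letter i (0-indexed) is shifted by i+5, so successive shifts are 5, 6, 7, ….
For ranch: r+5=w, a+6=g, n+7=u, c+8=k, h+9=q.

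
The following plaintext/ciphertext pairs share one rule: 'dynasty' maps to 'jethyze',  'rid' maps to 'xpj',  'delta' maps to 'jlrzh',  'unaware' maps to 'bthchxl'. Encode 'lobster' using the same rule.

rvhyzlx

The shift depends on letter class: consonant d→j is +6, but vowel a→h is +7. Vowels shift forward by 7 and consonants shift forward by 6.
Applying it to lobster: l(cons)+6=r, o(vowel)+7=v, b(cons)+6=h, s(cons)+6=y, t(cons)+6=z, e(vowel)+7=l, r(cons)+6=x.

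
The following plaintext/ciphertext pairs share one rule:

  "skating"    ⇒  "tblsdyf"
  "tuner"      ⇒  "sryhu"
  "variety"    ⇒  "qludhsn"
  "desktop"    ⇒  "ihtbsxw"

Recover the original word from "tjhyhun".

scenery

Each letter's alphabet position (a=0..z=25) is mapped through 25·x+11 mod 26 — an affine cipher.
Decoding tjhyhun: t(19)→25·(19−11)≡18=s; j(9)→25·(9−11)≡2=c; h(7)→25·(7−11)≡4=e; y(24)→25·(24−11)≡13=n; h(7)→25·(7−11)≡4=e; u(20)→25·(20−11)≡17=r; n(13)→25·(13−11)≡24=y (all mod 26).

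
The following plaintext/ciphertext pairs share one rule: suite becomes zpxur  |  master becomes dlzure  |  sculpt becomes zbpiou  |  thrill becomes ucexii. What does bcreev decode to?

cherry

s(18)→z(25) and u(20)→p(15) fit y≡21x+11 (mod 26); the inverse of 21 mod 26 is 5. Treating letters as 0–25, the rule is x ↦ 21x + 11 (mod 26).
Reversing it on bcreev: b(1)→5·(1−11)≡2=c; c(2)→5·(2−11)≡7=h; r(17)→5·(17−11)≡4=e; e(4)→5·(4−11)≡17=r; e(4)→5·(4−11)≡17=r; v(21)→5·(21−11)≡24=y (all mod 26).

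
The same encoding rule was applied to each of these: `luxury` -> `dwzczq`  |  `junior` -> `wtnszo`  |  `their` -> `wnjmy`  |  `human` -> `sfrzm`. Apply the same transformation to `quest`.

yxjzv

Two steps: reverse the string, then apply a Caesar shift of +5.
For quest: reverse → tseuq; then shift: t+5=y, s+5=x, e+5=j, u+5=z, q+5=v.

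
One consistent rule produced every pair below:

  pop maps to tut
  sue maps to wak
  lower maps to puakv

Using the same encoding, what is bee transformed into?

fkk

The shift depends on letter class: consonant p→t is +4, but vowel o→u is +6. Two shifts are in play — +6 for a/e/i/o/u, +4 for every other letter.
On bee: b(cons)+4=f, e(vowel)+6=k, e(vowel)+6=k.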